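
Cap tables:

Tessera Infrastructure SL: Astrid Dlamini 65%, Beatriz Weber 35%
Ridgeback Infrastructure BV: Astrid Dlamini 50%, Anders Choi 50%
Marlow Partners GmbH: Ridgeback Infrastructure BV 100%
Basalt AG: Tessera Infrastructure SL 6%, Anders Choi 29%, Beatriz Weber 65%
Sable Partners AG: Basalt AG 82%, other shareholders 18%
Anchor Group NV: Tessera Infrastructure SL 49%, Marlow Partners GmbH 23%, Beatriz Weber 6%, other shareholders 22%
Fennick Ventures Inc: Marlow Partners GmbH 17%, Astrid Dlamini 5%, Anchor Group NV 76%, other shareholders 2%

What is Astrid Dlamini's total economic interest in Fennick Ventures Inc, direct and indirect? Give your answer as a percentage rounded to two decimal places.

Astrid reaches Fennick along 4 paths.
Via Ridgeback → Marlow: 50% × 100% × 17% = 8.5%.
Direct stake: 5% = 5%.
Via Tessera → Anchor: 65% × 49% × 76% = 24.206%.
Via Ridgeback → Marlow → Anchor: 50% × 100% × 23% × 76% = 8.74%.
Total: 8.5% + 5% + 24.206% + 8.74% = 46.446%.
Rounded: 46.45%.

46.45%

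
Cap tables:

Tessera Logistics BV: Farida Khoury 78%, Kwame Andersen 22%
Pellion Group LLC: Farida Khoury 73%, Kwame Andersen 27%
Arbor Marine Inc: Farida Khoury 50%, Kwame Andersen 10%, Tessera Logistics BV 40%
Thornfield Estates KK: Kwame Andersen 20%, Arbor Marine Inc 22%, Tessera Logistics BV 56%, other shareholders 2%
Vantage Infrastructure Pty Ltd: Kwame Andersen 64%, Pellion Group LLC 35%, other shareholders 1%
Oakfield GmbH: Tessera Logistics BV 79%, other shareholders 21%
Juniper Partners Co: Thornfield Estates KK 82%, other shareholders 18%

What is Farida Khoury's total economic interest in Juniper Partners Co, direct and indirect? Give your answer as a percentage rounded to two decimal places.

50.47%

Farida reaches Juniper along 3 paths.
Via Arbor → Thornfield: 50% × 22% × 82% = 9.02%.
Via Tessera → Arbor → Thornfield: 78% × 40% × 22% × 82% = 5.62848%.
Via Tessera → Thornfield: 78% × 56% × 82% = 35.8176%.
Total: 9.02% + 5.62848% + 35.8176% = 50.46608%.
Rounded: 50.47%.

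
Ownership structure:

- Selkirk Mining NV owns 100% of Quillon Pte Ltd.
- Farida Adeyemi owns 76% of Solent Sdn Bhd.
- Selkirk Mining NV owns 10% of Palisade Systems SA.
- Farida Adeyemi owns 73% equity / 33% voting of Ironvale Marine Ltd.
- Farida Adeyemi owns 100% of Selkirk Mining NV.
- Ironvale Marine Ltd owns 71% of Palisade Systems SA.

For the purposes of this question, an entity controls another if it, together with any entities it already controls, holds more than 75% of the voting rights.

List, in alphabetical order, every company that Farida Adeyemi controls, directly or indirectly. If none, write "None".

Farida holds 76% of Solent, so Farida controls Solent.
Farida holds 100% of Selkirk, so Farida controls Selkirk.
Selkirk holds 100% of Quillon, so Farida controls Quillon.
No other company's threshold is met.

Quillon Pte Ltd, Selkirk Mining NV, Solent Sdn Bhd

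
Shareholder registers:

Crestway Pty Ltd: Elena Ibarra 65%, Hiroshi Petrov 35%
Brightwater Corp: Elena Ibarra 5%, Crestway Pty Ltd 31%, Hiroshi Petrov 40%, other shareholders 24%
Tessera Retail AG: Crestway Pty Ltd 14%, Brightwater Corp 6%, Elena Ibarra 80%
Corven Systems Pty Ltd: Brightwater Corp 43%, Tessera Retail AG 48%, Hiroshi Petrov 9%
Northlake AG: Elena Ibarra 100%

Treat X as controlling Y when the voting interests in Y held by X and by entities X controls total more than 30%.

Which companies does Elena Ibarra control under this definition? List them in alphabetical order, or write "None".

Brightwater Corp, Corven Systems Pty Ltd, Crestway Pty Ltd, Northlake AG, Tessera Retail AG

Elena holds 65% of Crestway, so Elena controls Crestway.
Elena and Crestway together hold 5% + 31% = 36% of Brightwater, so Elena controls Brightwater.
Crestway and Brightwater and Elena together hold 14% + 6% + 80% = 100% of Tessera, so Elena controls Tessera.
Brightwater and Tessera together hold 43% + 48% = 91% of Corven, so Elena controls Corven.
Elena holds 100% of Northlake, so Elena controls Northlake.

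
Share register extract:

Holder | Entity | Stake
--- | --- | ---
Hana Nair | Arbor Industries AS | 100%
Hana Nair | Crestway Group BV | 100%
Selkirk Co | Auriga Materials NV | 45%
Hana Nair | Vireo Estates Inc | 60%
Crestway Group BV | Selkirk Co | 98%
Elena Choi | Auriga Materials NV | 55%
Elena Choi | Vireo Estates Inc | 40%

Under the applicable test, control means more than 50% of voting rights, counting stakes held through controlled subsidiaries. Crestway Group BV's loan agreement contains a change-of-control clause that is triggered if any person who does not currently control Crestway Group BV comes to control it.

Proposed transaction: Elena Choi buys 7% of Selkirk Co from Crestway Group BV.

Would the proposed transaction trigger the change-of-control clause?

No

The purchase adds only to Elena's holdings (Crestway's stake shrinks), so Elena is the only person who could newly come to control Crestway.
Elena holds 55% of Auriga, so Elena controls Auriga.
Neither Elena nor any entity Elena controls holds any voting interest in Crestway.
So before the transaction, Elena does not control Crestway.
After the purchase, Elena holds 7% of Selkirk directly, and Crestway's stake falls to 91%.
Elena's side now holds 7% of Selkirk, not > 50%, so Elena still does not control Selkirk.
After the transaction, neither Elena nor any entity Elena controls holds a voting interest in Crestway, so Elena still does not control it.
No new person acquires control, so the clause is not triggered.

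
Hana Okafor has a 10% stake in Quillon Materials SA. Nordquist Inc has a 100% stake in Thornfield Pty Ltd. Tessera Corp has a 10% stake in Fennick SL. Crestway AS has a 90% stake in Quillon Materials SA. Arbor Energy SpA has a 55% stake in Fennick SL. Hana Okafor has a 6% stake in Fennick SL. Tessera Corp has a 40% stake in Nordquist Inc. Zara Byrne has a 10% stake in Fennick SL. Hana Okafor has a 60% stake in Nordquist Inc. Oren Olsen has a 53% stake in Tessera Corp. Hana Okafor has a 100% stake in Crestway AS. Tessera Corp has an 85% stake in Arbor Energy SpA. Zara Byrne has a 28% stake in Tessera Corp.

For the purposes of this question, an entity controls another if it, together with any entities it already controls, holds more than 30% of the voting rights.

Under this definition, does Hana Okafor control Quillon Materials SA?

Hana holds 100% of Crestway, so Hana controls Crestway.
Hana and Crestway together hold 10% + 90% = 100% of Quillon, so Hana controls Quillon.

Yes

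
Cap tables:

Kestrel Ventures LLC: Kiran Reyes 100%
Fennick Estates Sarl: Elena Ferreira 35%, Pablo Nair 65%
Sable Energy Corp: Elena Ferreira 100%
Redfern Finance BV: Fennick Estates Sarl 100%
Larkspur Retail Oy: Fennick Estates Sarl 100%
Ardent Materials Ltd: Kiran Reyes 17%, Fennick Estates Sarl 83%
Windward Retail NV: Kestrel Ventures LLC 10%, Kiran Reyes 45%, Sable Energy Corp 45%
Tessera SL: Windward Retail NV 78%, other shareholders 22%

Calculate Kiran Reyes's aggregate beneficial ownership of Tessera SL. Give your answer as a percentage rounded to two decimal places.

Kiran reaches Tessera along 2 paths.
Via Kestrel → Windward: 100% × 10% × 78% = 7.8%.
Via Windward: 45% × 78% = 35.1%.
Total: 7.8% + 35.1% = 42.9%.
Rounded: 42.90%.

42.90%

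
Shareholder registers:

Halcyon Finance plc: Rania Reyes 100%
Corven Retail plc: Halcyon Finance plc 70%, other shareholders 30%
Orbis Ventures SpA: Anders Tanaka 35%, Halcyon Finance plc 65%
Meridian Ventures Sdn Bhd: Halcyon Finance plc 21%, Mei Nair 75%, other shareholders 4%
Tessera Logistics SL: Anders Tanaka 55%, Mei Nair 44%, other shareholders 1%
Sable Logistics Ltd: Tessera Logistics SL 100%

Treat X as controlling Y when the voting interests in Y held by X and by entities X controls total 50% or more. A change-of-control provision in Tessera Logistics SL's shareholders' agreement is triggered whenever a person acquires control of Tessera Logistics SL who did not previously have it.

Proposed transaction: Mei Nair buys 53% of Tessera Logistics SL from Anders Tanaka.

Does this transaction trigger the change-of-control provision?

Yes

The purchase adds only to Mei's holdings (Anders's stake shrinks), so Mei is the only person who could newly come to control Tessera.
Mei holds 75% of Meridian, so Mei controls Meridian.
In Tessera, Mei's side holds only 44%, not ≥ 50%.
So before the transaction, Mei does not control Tessera.
After the purchase, Mei's direct stake in Tessera rises to 44% + 53% = 97%, and Anders's stake falls to 2%.
Mei holds 97% of Tessera, so Mei controls Tessera.
Mei did not control Tessera before and does after, so the clause is triggered.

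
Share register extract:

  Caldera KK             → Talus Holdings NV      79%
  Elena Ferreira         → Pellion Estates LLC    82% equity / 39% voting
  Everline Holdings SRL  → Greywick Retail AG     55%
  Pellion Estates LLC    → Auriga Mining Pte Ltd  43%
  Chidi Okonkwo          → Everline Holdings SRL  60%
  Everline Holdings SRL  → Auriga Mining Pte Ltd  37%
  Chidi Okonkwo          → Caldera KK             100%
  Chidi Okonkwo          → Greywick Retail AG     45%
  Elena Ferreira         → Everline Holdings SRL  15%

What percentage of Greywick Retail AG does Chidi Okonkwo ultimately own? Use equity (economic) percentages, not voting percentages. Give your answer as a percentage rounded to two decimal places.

Chidi reaches Greywick along 2 paths.
Direct stake: 45% = 45%.
Via Everline: 60% × 55% = 33%.
Total: 45% + 33% = 78%.
Rounded: 78.00%.

78.00%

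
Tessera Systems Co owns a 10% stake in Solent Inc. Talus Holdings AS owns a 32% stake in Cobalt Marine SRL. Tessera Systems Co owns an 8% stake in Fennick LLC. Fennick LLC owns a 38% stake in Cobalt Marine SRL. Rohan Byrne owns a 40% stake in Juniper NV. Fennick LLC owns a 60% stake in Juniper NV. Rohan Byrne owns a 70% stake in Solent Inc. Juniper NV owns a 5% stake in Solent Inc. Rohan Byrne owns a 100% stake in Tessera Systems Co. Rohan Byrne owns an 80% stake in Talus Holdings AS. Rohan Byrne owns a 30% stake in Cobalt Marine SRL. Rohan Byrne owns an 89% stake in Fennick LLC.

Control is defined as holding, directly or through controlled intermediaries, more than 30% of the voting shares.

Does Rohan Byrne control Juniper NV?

Yes

Rohan holds 100% of Tessera, so Rohan controls Tessera.
Rohan and Tessera together hold 89% + 8% = 97% of Fennick, so Rohan controls Fennick.
Fennick and Rohan together hold 60% + 40% = 100% of Juniper, so Rohan controls Juniper.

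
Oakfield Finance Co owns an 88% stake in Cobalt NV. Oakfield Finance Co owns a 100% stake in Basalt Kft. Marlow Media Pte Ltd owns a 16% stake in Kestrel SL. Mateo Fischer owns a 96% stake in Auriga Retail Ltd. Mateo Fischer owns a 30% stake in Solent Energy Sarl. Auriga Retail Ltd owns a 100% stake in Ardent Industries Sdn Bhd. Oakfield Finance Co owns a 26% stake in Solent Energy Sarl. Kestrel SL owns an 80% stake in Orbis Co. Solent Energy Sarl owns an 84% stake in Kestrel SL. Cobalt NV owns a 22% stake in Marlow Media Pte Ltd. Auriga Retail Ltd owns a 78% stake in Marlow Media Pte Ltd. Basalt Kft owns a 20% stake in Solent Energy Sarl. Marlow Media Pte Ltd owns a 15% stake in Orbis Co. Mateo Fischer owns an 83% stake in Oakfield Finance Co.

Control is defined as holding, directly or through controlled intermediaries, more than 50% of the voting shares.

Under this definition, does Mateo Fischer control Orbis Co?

Yes

Mateo holds 83% of Oakfield, so Mateo controls Oakfield.
Oakfield holds 100% of Basalt, so Mateo controls Basalt.
Basalt and Mateo and Oakfield together hold 20% + 30% + 26% = 76% of Solent, so Mateo controls Solent.
Mateo holds 96% of Auriga, so Mateo controls Auriga.
Oakfield holds 88% of Cobalt, so Mateo controls Cobalt.
Auriga and Cobalt together hold 78% + 22% = 100% of Marlow, so Mateo controls Marlow.
Solent and Marlow together hold 84% + 16% = 100% of Kestrel, so Mateo controls Kestrel.
Kestrel and Marlow together hold 80% + 15% = 95% of Orbis, so Mateo controls Orbis.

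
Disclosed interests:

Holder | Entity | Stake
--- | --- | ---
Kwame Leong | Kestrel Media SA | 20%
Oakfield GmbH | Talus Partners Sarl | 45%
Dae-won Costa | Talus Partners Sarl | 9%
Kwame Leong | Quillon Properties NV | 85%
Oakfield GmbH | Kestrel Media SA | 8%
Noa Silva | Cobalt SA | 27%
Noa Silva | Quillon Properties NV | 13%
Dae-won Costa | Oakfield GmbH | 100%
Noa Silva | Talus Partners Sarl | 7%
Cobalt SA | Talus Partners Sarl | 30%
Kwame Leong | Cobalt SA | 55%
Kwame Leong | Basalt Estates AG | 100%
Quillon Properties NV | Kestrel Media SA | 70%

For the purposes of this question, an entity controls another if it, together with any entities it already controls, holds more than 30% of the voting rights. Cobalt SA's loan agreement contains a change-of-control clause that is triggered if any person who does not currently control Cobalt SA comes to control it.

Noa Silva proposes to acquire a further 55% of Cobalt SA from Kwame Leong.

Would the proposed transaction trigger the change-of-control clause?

Yes

The purchase adds only to Noa's holdings (Kwame's stake shrinks), so Noa is the only person who could newly come to control Cobalt.
Noa's largest direct stake is 27% in Cobalt, which does not meet the threshold, so Noa controls no company.
In Cobalt, Noa's side holds only 27%, not > 30%.
So before the transaction, Noa does not control Cobalt.
After the purchase, Noa's direct stake in Cobalt rises to 27% + 55% = 82%, and Kwame's stake falls to 0%.
Noa holds 82% of Cobalt, so Noa controls Cobalt.
Noa did not control Cobalt before and does after, so the clause is triggered.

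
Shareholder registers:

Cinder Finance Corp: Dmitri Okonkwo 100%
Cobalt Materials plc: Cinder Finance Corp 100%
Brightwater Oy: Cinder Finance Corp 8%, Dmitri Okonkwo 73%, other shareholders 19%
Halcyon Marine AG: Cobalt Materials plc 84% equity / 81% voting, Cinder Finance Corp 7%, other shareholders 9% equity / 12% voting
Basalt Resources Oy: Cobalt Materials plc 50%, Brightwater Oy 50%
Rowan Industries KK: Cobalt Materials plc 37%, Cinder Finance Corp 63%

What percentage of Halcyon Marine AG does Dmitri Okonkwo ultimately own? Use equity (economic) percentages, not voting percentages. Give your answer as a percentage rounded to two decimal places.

Dmitri reaches Halcyon along 2 paths.
Via Cinder → Cobalt: 100% × 100% × 84% = 84%.
Via Cinder: 100% × 7% = 7%.
Total: 84% + 7% = 91%.
Rounded: 91.00%.

91.00%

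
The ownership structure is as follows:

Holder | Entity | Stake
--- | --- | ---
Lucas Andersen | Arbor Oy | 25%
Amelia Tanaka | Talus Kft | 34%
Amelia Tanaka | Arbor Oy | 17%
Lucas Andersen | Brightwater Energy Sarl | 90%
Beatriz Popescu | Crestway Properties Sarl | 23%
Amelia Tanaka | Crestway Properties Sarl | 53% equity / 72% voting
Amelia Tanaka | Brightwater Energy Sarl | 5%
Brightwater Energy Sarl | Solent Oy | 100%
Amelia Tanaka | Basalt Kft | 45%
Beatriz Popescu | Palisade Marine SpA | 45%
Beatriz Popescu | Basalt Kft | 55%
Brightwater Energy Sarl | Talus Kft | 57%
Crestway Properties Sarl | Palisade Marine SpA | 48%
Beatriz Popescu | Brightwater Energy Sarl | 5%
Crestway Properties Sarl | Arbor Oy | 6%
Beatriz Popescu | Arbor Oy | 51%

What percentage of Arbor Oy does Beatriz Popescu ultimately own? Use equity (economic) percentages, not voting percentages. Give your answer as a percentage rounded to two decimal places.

Beatriz reaches Arbor along 2 paths.
Direct stake: 51% = 51%.
Via Crestway: 23% × 6% = 1.38%.
Total: 51% + 1.38% = 52.38%.

52.38%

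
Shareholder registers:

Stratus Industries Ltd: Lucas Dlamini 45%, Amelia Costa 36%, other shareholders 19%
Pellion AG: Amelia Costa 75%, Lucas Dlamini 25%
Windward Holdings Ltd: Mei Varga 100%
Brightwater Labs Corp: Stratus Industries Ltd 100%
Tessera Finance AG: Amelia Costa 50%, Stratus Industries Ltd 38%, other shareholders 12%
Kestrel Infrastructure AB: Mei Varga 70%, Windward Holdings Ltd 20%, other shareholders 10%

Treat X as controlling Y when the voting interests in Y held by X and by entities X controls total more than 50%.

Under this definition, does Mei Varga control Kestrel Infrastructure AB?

Yes

Mei holds 100% of Windward, so Mei controls Windward.
Mei and Windward together hold 70% + 20% = 90% of Kestrel, so Mei controls Kestrel.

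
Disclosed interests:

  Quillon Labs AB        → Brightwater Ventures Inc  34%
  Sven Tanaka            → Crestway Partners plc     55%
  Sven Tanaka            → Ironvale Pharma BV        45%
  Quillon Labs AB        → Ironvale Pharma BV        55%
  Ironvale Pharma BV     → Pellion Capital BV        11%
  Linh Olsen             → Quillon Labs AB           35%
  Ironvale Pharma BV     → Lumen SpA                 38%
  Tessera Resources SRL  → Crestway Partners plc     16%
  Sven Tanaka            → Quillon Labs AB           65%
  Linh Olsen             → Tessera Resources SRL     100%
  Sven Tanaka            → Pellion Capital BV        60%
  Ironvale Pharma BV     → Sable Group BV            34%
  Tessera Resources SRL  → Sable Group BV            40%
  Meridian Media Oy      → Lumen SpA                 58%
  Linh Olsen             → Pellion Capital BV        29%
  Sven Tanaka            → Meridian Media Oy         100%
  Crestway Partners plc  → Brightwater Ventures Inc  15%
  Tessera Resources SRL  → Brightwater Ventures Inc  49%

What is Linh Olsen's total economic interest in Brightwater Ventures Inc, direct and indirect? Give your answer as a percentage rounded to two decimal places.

Linh reaches Brightwater along 3 paths.
Via Tessera → Crestway: 100% × 16% × 15% = 2.4%.
Via Quillon: 35% × 34% = 11.9%.
Via Tessera: 100% × 49% = 49%.
Total: 2.4% + 11.9% + 49% = 63.3%.
Rounded: 63.30%.

63.30%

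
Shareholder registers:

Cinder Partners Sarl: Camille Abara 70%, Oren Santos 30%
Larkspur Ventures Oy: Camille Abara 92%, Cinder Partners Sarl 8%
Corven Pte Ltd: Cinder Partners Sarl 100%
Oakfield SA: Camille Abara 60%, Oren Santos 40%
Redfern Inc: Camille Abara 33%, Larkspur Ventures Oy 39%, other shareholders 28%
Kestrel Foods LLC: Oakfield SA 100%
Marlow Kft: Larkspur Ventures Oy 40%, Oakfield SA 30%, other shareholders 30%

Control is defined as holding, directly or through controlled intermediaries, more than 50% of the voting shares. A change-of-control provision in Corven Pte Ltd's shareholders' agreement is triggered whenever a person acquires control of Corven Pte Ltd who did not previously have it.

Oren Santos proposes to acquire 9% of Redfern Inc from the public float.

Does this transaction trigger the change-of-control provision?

The purchase changes only Oren's holdings, so Oren is the only person who could newly come to control Corven.
Oren's largest direct stake is 40% in Oakfield, which does not meet the threshold, so Oren controls no company.
Neither Oren nor any entity Oren controls holds any voting interest in Corven.
So before the transaction, Oren does not control Corven.
After the purchase, Oren holds 9% of Redfern directly.
Oren's side now holds 9% of Redfern, not > 50%, so Oren still does not control Redfern.
After the transaction, neither Oren nor any entity Oren controls holds a voting interest in Corven, so Oren still does not control it.
No new person acquires control, so the clause is not triggered.

No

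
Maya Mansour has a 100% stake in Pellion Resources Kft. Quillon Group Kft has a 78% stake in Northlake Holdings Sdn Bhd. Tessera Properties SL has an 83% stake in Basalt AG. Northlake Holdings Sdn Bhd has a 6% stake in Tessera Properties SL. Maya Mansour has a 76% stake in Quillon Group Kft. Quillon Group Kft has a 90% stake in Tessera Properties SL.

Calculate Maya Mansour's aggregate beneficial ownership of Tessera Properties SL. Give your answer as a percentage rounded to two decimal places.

Maya reaches Tessera along 2 paths.
Via Quillon: 76% × 90% = 68.4%.
Via Quillon → Northlake: 76% × 78% × 6% = 3.5568%.
Total: 68.4% + 3.5568% = 71.9568%.
Rounded: 71.96%.

71.96%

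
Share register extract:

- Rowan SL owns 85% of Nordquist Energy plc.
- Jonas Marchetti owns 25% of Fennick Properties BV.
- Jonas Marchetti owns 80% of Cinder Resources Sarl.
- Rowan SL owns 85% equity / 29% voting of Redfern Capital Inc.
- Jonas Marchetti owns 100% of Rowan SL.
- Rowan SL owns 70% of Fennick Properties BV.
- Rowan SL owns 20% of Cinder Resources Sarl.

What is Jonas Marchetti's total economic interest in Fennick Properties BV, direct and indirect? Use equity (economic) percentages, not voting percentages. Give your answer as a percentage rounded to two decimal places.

Jonas reaches Fennick along 2 paths.
Direct stake: 25% = 25%.
Via Rowan: 100% × 70% = 70%.
Total: 25% + 70% = 95%.
Rounded: 95.00%.

95.00%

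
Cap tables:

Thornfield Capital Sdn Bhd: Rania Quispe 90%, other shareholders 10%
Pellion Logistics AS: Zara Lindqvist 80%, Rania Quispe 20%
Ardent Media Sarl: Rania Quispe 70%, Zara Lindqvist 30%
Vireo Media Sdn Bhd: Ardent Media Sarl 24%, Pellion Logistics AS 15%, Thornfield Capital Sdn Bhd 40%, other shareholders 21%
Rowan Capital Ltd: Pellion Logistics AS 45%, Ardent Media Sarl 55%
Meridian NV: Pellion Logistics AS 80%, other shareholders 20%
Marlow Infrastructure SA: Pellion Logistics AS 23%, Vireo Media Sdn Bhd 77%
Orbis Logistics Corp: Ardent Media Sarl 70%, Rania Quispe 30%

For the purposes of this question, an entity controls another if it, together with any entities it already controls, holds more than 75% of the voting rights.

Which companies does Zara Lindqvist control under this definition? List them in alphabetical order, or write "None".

Meridian NV, Pellion Logistics AS

Zara holds 80% of Pellion, so Zara controls Pellion.
Pellion holds 80% of Meridian, so Zara controls Meridian.
No other company's threshold is met.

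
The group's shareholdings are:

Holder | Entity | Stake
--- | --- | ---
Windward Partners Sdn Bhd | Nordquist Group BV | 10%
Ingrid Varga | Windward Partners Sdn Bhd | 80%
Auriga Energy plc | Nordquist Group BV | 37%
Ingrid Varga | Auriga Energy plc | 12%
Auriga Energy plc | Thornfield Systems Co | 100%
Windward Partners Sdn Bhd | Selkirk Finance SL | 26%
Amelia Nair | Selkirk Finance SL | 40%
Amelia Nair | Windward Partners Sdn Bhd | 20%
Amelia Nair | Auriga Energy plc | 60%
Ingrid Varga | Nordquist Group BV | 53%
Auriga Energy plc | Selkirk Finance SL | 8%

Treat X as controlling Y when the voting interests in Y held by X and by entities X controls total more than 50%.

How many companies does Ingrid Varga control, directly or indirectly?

2

Ingrid holds 80% of Windward, so Ingrid controls Windward.
Windward and Ingrid together hold 10% + 53% = 63% of Nordquist, so Ingrid controls Nordquist.
No other company's threshold is met.
Ingrid controls 2 companies.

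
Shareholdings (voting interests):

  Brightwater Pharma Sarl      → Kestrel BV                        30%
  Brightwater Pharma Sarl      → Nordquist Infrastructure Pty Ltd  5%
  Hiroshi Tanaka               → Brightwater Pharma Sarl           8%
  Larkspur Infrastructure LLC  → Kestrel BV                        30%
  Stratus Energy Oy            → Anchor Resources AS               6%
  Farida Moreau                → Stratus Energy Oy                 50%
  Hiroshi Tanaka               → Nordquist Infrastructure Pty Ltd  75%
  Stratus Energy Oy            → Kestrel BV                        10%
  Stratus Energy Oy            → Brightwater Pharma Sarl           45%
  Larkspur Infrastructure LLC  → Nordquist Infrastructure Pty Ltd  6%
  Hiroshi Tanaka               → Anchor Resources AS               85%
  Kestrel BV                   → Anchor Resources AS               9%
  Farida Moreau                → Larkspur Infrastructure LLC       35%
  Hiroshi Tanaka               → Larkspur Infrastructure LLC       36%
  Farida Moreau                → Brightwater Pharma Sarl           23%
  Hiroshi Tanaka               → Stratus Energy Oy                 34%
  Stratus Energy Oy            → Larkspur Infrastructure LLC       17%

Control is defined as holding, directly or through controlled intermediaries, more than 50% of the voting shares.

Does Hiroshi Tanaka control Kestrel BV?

No

Hiroshi holds 85% of Anchor, so Hiroshi controls Anchor.
Hiroshi holds 75% of Nordquist, so Hiroshi controls Nordquist.
Neither Hiroshi nor any entity Hiroshi controls holds any voting interest in Kestrel.
So Hiroshi does not control Kestrel.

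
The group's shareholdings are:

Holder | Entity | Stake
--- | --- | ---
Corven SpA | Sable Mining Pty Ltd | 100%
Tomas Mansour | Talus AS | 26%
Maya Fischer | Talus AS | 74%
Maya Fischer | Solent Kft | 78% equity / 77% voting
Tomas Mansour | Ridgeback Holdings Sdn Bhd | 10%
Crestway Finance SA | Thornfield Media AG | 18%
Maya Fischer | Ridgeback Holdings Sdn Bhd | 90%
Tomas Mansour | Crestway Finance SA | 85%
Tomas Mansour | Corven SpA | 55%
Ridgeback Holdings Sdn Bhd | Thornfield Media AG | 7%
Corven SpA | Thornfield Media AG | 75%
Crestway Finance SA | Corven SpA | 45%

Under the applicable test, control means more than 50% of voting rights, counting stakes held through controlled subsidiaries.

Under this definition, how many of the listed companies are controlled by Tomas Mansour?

4

Tomas holds 85% of Crestway, so Tomas controls Crestway.
Tomas and Crestway together hold 55% + 45% = 100% of Corven, so Tomas controls Corven.
Corven holds 100% of Sable, so Tomas controls Sable.
Crestway and Corven together hold 18% + 75% = 93% of Thornfield, so Tomas controls Thornfield.
No other company's threshold is met.
Tomas controls 4 companies.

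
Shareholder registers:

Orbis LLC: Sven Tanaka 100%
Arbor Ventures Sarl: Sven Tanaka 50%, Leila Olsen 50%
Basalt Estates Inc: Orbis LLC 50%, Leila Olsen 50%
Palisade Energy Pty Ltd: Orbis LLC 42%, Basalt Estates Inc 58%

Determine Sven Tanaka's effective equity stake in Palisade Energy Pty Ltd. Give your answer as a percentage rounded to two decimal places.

71.00%

Sven reaches Palisade along 2 paths.
Via Orbis: 100% × 42% = 42%.
Via Orbis → Basalt: 100% × 50% × 58% = 29%.
Total: 42% + 29% = 71%.
Rounded: 71.00%.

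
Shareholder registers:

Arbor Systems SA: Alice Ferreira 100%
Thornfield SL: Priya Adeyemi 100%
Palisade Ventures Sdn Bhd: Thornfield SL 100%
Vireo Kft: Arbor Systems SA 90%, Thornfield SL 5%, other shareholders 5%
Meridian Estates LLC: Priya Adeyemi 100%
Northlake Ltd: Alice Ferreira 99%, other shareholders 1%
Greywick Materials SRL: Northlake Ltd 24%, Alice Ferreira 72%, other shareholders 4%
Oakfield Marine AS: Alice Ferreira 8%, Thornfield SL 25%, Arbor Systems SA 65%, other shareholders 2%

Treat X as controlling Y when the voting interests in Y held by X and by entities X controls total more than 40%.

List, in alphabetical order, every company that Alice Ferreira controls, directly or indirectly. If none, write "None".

Arbor Systems SA, Greywick Materials SRL, Northlake Ltd, Oakfield Marine AS, Vireo Kft

Alice holds 100% of Arbor, so Alice controls Arbor.
Arbor holds 90% of Vireo, so Alice controls Vireo.
Alice holds 99% of Northlake, so Alice controls Northlake.
Northlake and Alice together hold 24% + 72% = 96% of Greywick, so Alice controls Greywick.
Alice and Arbor together hold 8% + 65% = 73% of Oakfield, so Alice controls Oakfield.
No other company's threshold is met.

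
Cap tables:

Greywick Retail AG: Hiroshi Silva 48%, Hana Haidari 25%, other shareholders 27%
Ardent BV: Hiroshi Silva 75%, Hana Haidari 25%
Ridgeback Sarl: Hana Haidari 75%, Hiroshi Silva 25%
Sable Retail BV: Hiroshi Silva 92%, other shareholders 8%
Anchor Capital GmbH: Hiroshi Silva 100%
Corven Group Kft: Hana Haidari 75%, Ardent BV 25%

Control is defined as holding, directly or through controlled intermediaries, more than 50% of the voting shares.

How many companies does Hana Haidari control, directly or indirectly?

Hana holds 75% of Ridgeback, so Hana controls Ridgeback.
Hana holds 75% of Corven, so Hana controls Corven.
No other company's threshold is met.
Hana controls 2 companies.

2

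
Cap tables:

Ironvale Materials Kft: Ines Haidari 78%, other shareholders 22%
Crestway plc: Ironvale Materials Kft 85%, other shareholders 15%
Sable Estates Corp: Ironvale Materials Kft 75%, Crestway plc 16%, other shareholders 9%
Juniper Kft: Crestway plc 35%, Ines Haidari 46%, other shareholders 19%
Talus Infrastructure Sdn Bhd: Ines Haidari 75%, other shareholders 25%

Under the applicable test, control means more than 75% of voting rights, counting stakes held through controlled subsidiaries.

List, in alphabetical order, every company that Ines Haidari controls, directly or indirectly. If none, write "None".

Ines holds 78% of Ironvale, so Ines controls Ironvale.
Ironvale holds 85% of Crestway, so Ines controls Crestway.
Ironvale and Crestway together hold 75% + 16% = 91% of Sable, so Ines controls Sable.
Crestway and Ines together hold 35% + 46% = 81% of Juniper, so Ines controls Juniper.
No other company's threshold is met.

Crestway plc, Ironvale Materials Kft, Juniper Kft, Sable Estates Corp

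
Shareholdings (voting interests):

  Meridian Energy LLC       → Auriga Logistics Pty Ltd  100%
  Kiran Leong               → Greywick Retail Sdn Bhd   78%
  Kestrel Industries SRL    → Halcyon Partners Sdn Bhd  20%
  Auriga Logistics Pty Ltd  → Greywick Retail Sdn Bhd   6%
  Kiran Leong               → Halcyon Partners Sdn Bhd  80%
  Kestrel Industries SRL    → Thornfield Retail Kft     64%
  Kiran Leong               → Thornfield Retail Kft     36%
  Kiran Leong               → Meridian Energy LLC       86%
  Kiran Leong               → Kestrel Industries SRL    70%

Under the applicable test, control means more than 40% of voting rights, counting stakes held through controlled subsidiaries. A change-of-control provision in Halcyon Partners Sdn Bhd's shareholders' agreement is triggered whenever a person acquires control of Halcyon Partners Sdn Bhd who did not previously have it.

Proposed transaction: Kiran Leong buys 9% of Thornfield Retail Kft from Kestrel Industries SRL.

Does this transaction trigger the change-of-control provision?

No

The purchase adds only to Kiran's holdings (Kestrel's stake shrinks), so Kiran is the only person who could newly come to control Halcyon.
Kiran holds 70% of Kestrel, so Kiran controls Kestrel.
Kiran and Kestrel together hold 80% + 20% = 100% of Halcyon, so Kiran controls Halcyon.
So Kiran already controls Halcyon before the transaction.
After the purchase, Kiran's direct stake in Thornfield rises to 36% + 9% = 45%, and Kestrel's stake falls to 55%.
Kiran controlled Halcyon already, so this is not a new person acquiring control; every other person's position is unchanged or reduced.
No new person acquires control, so the clause is not triggered.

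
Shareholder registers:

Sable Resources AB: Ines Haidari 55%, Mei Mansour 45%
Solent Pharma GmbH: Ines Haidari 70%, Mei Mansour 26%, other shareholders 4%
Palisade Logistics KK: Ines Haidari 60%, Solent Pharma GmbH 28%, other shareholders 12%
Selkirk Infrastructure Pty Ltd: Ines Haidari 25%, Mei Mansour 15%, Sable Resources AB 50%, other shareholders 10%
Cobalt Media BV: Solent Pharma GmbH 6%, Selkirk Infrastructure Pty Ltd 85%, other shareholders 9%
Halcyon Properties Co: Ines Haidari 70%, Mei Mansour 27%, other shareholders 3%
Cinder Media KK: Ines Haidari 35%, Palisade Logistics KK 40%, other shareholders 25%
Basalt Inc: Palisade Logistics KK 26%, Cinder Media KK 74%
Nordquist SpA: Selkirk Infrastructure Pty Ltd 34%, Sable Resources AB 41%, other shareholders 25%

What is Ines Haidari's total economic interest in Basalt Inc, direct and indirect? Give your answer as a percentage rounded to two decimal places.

Ines reaches Basalt along 5 paths.
Via Palisade: 60% × 26% = 15.6%.
Via Solent → Palisade: 70% × 28% × 26% = 5.096%.
Via Cinder: 35% × 74% = 25.9%.
Via Palisade → Cinder: 60% × 40% × 74% = 17.76%.
Via Solent → Palisade → Cinder: 70% × 28% × 40% × 74% = 5.8016%.
Total: 15.6% + 5.096% + 25.9% + 17.76% + 5.8016% = 70.1576%.
Rounded: 70.16%.

70.16%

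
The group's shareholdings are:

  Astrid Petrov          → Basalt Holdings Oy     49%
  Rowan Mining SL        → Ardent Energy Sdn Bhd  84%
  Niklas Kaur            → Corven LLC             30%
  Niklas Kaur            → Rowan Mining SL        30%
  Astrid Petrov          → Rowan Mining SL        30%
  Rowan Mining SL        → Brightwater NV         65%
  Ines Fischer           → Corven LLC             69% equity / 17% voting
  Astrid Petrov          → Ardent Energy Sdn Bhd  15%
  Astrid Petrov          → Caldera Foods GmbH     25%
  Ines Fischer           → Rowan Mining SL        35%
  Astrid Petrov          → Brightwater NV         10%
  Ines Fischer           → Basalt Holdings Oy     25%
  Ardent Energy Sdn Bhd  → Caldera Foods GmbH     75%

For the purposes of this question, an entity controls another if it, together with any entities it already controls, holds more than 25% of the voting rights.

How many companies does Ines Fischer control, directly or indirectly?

4

Ines holds 35% of Rowan, so Ines controls Rowan.
Rowan holds 84% of Ardent, so Ines controls Ardent.
Rowan holds 65% of Brightwater, so Ines controls Brightwater.
Ardent holds 75% of Caldera, so Ines controls Caldera.
No other company's threshold is met.
Ines controls 4 companies.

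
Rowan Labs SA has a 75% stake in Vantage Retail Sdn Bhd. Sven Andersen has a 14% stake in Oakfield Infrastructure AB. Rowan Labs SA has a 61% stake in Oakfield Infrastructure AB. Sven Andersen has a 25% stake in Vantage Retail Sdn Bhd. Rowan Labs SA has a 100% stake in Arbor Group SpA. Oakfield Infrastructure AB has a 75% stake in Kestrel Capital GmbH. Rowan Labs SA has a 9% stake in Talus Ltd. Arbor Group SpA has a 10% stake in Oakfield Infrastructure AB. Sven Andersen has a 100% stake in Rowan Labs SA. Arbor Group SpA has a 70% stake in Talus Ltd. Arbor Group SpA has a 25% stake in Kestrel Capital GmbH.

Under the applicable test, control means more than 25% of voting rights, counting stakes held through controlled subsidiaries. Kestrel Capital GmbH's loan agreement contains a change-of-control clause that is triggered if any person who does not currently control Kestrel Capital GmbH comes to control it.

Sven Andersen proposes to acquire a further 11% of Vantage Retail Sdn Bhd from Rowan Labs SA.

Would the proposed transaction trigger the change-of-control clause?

The purchase adds only to Sven's holdings (Rowan's stake shrinks), so Sven is the only person who could newly come to control Kestrel.
Sven holds 100% of Rowan, so Sven controls Rowan.
Rowan holds 100% of Arbor, so Sven controls Arbor.
Rowan and Arbor and Sven together hold 61% + 10% + 14% = 85% of Oakfield, so Sven controls Oakfield.
Oakfield and Arbor together hold 75% + 25% = 100% of Kestrel, so Sven controls Kestrel.
So Sven already controls Kestrel before the transaction.
After the purchase, Sven's direct stake in Vantage rises to 25% + 11% = 36%, and Rowan's stake falls to 64%.
Sven controlled Kestrel already, so this is not a new person acquiring control; every other person's position is unchanged or reduced.
No new person acquires control, so the clause is not triggered.

No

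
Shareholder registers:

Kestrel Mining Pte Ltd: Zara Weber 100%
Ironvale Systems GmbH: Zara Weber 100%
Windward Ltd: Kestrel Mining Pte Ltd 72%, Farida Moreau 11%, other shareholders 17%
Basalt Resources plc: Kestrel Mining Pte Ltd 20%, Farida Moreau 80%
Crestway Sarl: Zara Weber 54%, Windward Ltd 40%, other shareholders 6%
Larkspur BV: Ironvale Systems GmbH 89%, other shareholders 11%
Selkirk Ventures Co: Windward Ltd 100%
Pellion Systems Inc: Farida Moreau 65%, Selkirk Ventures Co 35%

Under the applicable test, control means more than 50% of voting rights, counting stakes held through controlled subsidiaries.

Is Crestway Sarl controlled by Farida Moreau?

No

Farida holds 80% of Basalt, so Farida controls Basalt.
Farida holds 65% of Pellion, so Farida controls Pellion.
Neither Farida nor any entity Farida controls holds any voting interest in Crestway.
So Farida does not control Crestway.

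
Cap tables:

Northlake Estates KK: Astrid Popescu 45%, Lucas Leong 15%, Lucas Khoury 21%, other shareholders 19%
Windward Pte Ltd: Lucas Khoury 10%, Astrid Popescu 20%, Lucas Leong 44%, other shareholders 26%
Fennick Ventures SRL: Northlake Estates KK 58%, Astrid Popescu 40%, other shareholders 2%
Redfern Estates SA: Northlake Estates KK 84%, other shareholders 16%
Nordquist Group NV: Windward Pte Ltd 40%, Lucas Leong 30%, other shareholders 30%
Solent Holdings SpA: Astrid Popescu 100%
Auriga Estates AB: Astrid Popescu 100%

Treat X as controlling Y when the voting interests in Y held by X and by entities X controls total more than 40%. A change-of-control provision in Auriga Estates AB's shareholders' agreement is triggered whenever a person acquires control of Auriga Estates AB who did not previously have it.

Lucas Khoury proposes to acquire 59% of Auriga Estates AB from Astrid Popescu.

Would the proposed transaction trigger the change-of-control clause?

Yes

The purchase adds only to Lucas Khoury's holdings (Astrid's stake shrinks), so Lucas Khoury is the only person who could newly come to control Auriga.
Lucas Khoury's largest direct stake is 21% in Northlake, which does not meet the threshold, so Lucas Khoury controls no company.
Neither Lucas Khoury nor any entity Lucas Khoury controls holds any voting interest in Auriga.
So before the transaction, Lucas Khoury does not control Auriga.
After the purchase, Lucas Khoury holds 59% of Auriga directly, and Astrid's stake falls to 41%.
Lucas Khoury holds 59% of Auriga, so Lucas Khoury controls Auriga.
Lucas Khoury did not control Auriga before and does after, so the clause is triggered.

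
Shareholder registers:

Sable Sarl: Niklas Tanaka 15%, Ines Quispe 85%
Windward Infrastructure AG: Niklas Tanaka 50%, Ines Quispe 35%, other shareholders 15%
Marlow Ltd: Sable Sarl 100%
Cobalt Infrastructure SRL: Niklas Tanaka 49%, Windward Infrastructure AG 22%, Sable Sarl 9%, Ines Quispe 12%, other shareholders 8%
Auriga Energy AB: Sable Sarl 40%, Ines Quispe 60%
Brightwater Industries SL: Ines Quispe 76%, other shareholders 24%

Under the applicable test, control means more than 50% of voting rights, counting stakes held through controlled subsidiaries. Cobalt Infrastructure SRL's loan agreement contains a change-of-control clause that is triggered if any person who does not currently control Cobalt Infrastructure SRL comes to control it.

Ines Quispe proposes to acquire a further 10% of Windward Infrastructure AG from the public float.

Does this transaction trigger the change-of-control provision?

The purchase changes only Ines's holdings, so Ines is the only person who could newly come to control Cobalt.
Ines holds 85% of Sable, so Ines controls Sable.
Sable holds 100% of Marlow, so Ines controls Marlow.
Sable and Ines together hold 40% + 60% = 100% of Auriga, so Ines controls Auriga.
Ines holds 76% of Brightwater, so Ines controls Brightwater.
In Cobalt, Ines's side holds only 9% + 12% = 21%, not > 50%.
So before the transaction, Ines does not control Cobalt.
After the purchase, Ines's direct stake in Windward rises to 35% + 10% = 45%.
Ines's side now holds 45% of Windward, not > 50%, so Ines still does not control Windward.
After the transaction, Ines's side holds 9% + 12% = 21% of Cobalt, not > 50%, so Ines still does not control Cobalt.
No new person acquires control, so the clause is not triggered.

No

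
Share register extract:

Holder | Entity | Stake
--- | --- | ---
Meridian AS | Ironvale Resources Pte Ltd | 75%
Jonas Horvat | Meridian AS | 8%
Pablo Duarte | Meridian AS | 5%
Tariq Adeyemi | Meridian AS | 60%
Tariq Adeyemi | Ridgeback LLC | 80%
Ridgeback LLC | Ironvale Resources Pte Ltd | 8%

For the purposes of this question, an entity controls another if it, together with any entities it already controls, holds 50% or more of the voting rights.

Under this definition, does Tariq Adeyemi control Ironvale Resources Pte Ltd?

Tariq holds 60% of Meridian, so Tariq controls Meridian.
Tariq holds 80% of Ridgeback, so Tariq controls Ridgeback.
Meridian and Ridgeback together hold 75% + 8% = 83% of Ironvale, so Tariq controls Ironvale.

Yes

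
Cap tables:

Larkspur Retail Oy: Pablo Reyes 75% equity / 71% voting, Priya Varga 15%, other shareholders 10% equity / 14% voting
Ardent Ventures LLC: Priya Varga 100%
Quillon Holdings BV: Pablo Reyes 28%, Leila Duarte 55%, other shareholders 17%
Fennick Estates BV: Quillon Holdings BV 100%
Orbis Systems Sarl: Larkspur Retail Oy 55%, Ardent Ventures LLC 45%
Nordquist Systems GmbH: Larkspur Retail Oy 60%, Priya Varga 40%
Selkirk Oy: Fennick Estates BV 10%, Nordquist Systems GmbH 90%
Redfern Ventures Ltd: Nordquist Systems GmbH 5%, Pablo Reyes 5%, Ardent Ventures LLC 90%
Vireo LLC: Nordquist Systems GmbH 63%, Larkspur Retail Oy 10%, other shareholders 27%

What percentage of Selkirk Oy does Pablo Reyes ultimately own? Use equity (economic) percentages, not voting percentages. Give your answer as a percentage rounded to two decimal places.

43.30%

Pablo reaches Selkirk along 2 paths.
Via Quillon → Fennick: 28% × 100% × 10% = 2.8%.
Via Larkspur → Nordquist: 75% × 60% × 90% = 40.5%.
Total: 2.8% + 40.5% = 43.3%.
Rounded: 43.30%.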